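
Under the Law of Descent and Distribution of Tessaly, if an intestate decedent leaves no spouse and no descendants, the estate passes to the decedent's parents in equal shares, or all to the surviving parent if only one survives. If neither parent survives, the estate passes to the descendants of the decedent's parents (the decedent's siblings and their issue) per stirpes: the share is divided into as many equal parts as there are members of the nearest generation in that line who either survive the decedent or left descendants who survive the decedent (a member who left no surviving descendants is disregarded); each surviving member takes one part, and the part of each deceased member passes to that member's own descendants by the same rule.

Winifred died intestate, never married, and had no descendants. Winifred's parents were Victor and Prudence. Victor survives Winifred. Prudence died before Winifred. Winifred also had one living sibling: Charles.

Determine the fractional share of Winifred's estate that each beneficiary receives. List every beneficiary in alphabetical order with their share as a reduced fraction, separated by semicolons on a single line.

Only one parent, Victor, survives, so Victor takes the entire estate. The siblings take nothing because a surviving parent has priority.

Victor 1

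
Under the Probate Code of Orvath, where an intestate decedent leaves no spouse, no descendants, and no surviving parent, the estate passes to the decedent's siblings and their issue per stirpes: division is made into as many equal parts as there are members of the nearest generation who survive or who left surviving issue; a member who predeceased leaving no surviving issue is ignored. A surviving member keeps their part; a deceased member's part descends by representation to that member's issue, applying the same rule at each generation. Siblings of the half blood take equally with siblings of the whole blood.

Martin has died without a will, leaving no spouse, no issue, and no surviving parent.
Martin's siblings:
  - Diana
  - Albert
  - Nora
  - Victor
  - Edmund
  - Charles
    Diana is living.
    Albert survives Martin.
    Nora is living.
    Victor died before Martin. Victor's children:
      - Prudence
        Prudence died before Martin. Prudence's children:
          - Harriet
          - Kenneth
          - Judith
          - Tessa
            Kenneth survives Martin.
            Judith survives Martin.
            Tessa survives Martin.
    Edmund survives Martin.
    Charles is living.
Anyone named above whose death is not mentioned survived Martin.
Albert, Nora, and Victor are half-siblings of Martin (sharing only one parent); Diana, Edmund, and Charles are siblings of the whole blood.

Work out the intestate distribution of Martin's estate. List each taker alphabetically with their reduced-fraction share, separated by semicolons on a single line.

Albert 1/6; Charles 1/6; Diana 1/6; Edmund 1/6; Harriet 1/24; Judith 1/24; Kenneth 1/24; Nora 1/6; Tessa 1/24

No spouse, descendants, or parent survives, so the estate passes to Martin's siblings per stirpes.
Half-blood and whole-blood siblings take equally under the stated rule.
The estate is divided into 6 equal shares of 1/6 among Diana, Albert, Nora, Victor, Edmund, Charles.
Diana is living and takes 1/6.
Albert is living and takes 1/6.
Nora is living and takes 1/6.
Victor predeceased; the 1/6 allotted to Victor's branch passes to Victor's issue by representation.
Prudence's line is the sole branch at this level, so the full 1/6 passes to Prudence's issue by representation.
The 1/6 is divided into 4 equal shares of 1/24 among Harriet, Kenneth, Judith, Tessa.
Harriet is living and takes 1/24.
Kenneth is living and takes 1/24.
Judith is living and takes 1/24.
Tessa is living and takes 1/24.
Edmund is living and takes 1/6.
Charles is living and takes 1/6.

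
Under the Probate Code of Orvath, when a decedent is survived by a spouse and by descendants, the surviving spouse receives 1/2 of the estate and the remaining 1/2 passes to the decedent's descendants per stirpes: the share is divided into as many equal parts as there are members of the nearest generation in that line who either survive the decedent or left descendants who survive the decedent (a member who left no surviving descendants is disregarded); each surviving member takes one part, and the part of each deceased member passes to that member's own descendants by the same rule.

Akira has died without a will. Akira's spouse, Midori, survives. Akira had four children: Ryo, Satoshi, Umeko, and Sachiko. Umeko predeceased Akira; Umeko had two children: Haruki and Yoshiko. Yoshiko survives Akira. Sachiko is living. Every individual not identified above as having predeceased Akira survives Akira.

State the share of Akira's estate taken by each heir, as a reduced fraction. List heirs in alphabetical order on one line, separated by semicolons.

Haruki 1/16; Midori 1/2; Ryo 1/8; Sachiko 1/8; Satoshi 1/8; Yoshiko 1/16

Midori, as surviving spouse, takes 1/2.
The remaining 1/2 passes to Akira's descendants per stirpes.
The 1/2 is divided into 4 equal shares of 1/8 among Ryo, Satoshi, Umeko, Sachiko.
Ryo is living and takes 1/8.
Satoshi is living and takes 1/8.
Umeko predeceased; the 1/8 allotted to Umeko's branch passes to Umeko's issue by representation.
The 1/8 is divided into 2 equal shares of 1/16 among Haruki, Yoshiko.
Haruki is living and takes 1/16.
Yoshiko is living and takes 1/16.
Sachiko is living and takes 1/8.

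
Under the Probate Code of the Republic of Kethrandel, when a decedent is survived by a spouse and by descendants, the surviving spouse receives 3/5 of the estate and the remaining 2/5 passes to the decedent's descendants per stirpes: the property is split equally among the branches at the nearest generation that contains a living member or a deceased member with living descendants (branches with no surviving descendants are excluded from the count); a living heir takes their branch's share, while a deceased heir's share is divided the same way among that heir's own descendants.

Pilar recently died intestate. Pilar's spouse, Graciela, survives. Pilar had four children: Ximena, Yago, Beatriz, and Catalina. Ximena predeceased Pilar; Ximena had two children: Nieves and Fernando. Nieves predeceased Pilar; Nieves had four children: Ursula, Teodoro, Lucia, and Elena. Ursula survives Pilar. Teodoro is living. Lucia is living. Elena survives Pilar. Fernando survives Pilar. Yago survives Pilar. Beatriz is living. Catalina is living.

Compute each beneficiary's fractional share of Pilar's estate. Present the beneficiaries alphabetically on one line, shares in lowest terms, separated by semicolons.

Beatriz 1/10; Catalina 1/10; Elena 1/80; Fernando 1/20; Graciela 3/5; Lucia 1/80; Teodoro 1/80; Ursula 1/80; Yago 1/10

Graciela, as surviving spouse, takes 3/5.
The remaining 2/5 passes to Pilar's descendants per stirpes.
The 2/5 is divided into 4 equal shares of 1/10 among Ximena, Yago, Beatriz, Catalina.
Ximena predeceased; the 1/10 allotted to Ximena's branch passes to Ximena's issue by representation.
The 1/10 is divided into 2 equal shares of 1/20 among Nieves, Fernando.
Nieves predeceased; the 1/20 allotted to Nieves's branch passes to Nieves's issue by representation.
The 1/20 is divided into 4 equal shares of 1/80 among Ursula, Teodoro, Lucia, Elena.
Ursula is living and takes 1/80.
Teodoro is living and takes 1/80.
Lucia is living and takes 1/80.
Elena is living and takes 1/80.
Fernando is living and takes 1/20.
Yago is living and takes 1/10.
Beatriz is living and takes 1/10.
Catalina is living and takes 1/10.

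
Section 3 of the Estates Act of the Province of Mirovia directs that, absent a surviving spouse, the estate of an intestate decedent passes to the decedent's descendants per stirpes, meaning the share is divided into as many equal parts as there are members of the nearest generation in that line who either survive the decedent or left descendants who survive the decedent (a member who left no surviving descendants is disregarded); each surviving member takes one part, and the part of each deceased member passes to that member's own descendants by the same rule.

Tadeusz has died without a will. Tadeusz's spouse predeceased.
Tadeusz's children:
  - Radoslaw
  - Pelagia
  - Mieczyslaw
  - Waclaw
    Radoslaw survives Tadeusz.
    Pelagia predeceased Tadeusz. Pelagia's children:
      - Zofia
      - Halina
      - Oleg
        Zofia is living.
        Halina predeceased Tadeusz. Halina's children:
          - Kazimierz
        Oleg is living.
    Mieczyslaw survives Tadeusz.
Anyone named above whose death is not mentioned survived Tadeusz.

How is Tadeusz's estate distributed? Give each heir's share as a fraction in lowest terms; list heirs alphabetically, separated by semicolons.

There is no surviving spouse, so the entire estate passes to Tadeusz's descendants per stirpes.
The estate is divided into 4 equal shares of 1/4 among Radoslaw, Pelagia, Mieczyslaw, Waclaw.
Radoslaw is living and takes 1/4.
Pelagia predeceased; the 1/4 allotted to Pelagia's branch passes to Pelagia's issue by representation.
The 1/4 is divided into 3 equal shares of 1/12 among Zofia, Halina, Oleg.
Zofia is living and takes 1/12.
Halina predeceased; the 1/12 allotted to Halina's branch passes to Halina's issue by representation.
Kazimierz is the sole taker at this level and receives the full 1/12.
Oleg is living and takes 1/12.
Mieczyslaw is living and takes 1/4.
Waclaw is living and takes 1/4.

Kazimierz 1/12; Mieczyslaw 1/4; Oleg 1/12; Radoslaw 1/4; Waclaw 1/4; Zofia 1/12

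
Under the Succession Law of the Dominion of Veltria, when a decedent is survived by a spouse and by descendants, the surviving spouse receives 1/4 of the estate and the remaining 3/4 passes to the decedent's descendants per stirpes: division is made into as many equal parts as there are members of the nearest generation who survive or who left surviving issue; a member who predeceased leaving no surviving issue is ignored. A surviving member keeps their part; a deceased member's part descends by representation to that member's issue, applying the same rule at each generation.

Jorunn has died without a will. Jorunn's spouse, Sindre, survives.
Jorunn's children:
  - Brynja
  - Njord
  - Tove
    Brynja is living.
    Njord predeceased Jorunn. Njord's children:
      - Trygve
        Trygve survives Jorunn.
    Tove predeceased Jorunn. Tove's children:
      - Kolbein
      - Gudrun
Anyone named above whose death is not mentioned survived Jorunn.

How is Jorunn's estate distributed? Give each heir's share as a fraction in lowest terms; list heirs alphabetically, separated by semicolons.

Brynja 1/4; Gudrun 1/8; Kolbein 1/8; Sindre 1/4; Trygve 1/4

Sindre, as surviving spouse, takes 1/4.
The remaining 3/4 passes to Jorunn's descendants per stirpes.
The 3/4 is divided into 3 equal shares of 1/4 among Brynja, Njord, Tove.
Brynja is living and takes 1/4.
Njord predeceased; the 1/4 allotted to Njord's branch passes to Njord's issue by representation.
Trygve is the sole taker at this level and receives the full 1/4.
Tove predeceased; the 1/4 allotted to Tove's branch passes to Tove's issue by representation.
The 1/4 is divided into 2 equal shares of 1/8 among Kolbein, Gudrun.
Kolbein is living and takes 1/8.
Gudrun is living and takes 1/8.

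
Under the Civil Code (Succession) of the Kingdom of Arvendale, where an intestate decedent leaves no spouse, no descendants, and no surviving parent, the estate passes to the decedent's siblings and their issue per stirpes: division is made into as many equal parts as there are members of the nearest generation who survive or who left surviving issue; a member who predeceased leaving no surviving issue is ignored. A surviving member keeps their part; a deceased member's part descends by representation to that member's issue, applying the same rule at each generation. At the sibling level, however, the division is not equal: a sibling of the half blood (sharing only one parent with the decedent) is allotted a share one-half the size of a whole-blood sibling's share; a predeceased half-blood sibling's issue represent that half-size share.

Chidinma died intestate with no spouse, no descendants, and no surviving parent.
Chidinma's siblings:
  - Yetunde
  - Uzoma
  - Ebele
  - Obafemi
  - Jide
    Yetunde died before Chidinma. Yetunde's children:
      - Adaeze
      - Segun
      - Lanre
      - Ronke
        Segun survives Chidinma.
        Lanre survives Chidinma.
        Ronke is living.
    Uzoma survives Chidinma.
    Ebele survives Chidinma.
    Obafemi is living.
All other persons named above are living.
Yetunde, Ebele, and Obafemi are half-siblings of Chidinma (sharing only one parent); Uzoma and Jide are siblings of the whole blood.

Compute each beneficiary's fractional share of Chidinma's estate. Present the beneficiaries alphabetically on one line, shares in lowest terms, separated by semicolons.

Adaeze 1/28; Ebele 1/7; Jide 2/7; Lanre 1/28; Obafemi 1/7; Ronke 1/28; Segun 1/28; Uzoma 2/7

No spouse, descendants, or parent survives, so the estate passes to Chidinma's siblings per stirpes.
Half-blood siblings count for one-half the weight of whole-blood siblings at the initial division.
Dividing 1 in proportion to weights (total weight 7/2): Yetunde (weight 1/2) → 1/7; Uzoma (weight 1) → 2/7; Ebele (weight 1/2) → 1/7; Obafemi (weight 1/2) → 1/7; Jide (weight 1) → 2/7.
Yetunde predeceased; the 1/7 allotted to Yetunde's branch passes to Yetunde's issue by representation.
The 1/7 is divided into 4 equal shares of 1/28 among Adaeze, Segun, Lanre, Ronke.
Adaeze is living and takes 1/28.
Segun is living and takes 1/28.
Lanre is living and takes 1/28.
Ronke is living and takes 1/28.
Uzoma is living and takes 2/7.
Ebele is living and takes 1/7.
Obafemi is living and takes 1/7.
Jide is living and takes 2/7.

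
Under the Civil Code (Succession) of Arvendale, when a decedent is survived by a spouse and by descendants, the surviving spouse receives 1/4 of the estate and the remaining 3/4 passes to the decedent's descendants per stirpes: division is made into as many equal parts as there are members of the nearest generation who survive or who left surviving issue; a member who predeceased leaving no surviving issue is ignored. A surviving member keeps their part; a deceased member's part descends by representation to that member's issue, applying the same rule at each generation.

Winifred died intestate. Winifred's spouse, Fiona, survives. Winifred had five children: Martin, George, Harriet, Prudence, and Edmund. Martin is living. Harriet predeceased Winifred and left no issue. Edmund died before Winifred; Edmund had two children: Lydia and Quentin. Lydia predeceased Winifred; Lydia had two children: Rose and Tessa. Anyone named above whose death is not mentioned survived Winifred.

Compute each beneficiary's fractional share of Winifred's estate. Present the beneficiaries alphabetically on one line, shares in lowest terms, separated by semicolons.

Fiona, as surviving spouse, takes 1/4.
The remaining 3/4 passes to Winifred's descendants per stirpes.
Harriet left no surviving issue, so that branch lapses and is disregarded.
The 3/4 is divided into 4 equal shares of 3/16 among Martin, George, Prudence, Edmund.
Martin is living and takes 3/16.
George is living and takes 3/16.
Prudence is living and takes 3/16.
Edmund predeceased; the 3/16 allotted to Edmund's branch passes to Edmund's issue by representation.
The 3/16 is divided into 2 equal shares of 3/32 among Lydia, Quentin.
Lydia predeceased; the 3/32 allotted to Lydia's branch passes to Lydia's issue by representation.
The 3/32 is divided into 2 equal shares of 3/64 among Rose, Tessa.
Rose is living and takes 3/64.
Tessa is living and takes 3/64.
Quentin is living and takes 3/32.

Fiona 1/4; George 3/16; Martin 3/16; Prudence 3/16; Quentin 3/32; Rose 3/64; Tessa 3/64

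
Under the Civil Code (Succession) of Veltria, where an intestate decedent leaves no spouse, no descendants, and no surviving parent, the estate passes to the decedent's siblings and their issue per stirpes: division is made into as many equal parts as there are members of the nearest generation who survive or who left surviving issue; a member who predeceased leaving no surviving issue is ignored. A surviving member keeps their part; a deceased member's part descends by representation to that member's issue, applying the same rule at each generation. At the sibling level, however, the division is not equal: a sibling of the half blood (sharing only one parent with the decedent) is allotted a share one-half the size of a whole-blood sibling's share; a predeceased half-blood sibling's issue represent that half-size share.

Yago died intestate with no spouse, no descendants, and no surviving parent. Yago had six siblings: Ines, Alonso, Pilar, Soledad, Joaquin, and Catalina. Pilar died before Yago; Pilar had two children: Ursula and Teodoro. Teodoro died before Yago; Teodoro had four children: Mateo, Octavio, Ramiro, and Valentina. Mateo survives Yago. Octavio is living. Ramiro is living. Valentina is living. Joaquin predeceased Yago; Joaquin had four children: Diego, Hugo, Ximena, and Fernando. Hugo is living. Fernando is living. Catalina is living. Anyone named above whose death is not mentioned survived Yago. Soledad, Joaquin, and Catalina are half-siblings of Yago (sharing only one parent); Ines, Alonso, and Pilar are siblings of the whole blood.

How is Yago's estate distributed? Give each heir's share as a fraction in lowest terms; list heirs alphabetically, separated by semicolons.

Alonso 2/9; Catalina 1/9; Diego 1/36; Fernando 1/36; Hugo 1/36; Ines 2/9; Mateo 1/36; Octavio 1/36; Ramiro 1/36; Soledad 1/9; Ursula 1/9; Valentina 1/36; Ximena 1/36

No spouse, descendants, or parent survives, so the estate passes to Yago's siblings per stirpes.
Half-blood siblings count for one-half the weight of whole-blood siblings at the initial division.
Dividing 1 in proportion to weights (total weight 9/2): Ines (weight 1) → 2/9; Alonso (weight 1) → 2/9; Pilar (weight 1) → 2/9; Soledad (weight 1/2) → 1/9; Joaquin (weight 1/2) → 1/9; Catalina (weight 1/2) → 1/9.
Ines is living and takes 2/9.
Alonso is living and takes 2/9.
Pilar predeceased; the 2/9 allotted to Pilar's branch passes to Pilar's issue by representation.
The 2/9 is divided into 2 equal shares of 1/9 among Ursula, Teodoro.
Ursula is living and takes 1/9.
Teodoro predeceased; the 1/9 allotted to Teodoro's branch passes to Teodoro's issue by representation.
The 1/9 is divided into 4 equal shares of 1/36 among Mateo, Octavio, Ramiro, Valentina.
Mateo is living and takes 1/36.
Octavio is living and takes 1/36.
Ramiro is living and takes 1/36.
Valentina is living and takes 1/36.
Soledad is living and takes 1/9.
Joaquin predeceased; the 1/9 allotted to Joaquin's branch passes to Joaquin's issue by representation.
The 1/9 is divided into 4 equal shares of 1/36 among Diego, Hugo, Ximena, Fernando.
Diego is living and takes 1/36.
Hugo is living and takes 1/36.
Ximena is living and takes 1/36.
Fernando is living and takes 1/36.
Catalina is living and takes 1/9.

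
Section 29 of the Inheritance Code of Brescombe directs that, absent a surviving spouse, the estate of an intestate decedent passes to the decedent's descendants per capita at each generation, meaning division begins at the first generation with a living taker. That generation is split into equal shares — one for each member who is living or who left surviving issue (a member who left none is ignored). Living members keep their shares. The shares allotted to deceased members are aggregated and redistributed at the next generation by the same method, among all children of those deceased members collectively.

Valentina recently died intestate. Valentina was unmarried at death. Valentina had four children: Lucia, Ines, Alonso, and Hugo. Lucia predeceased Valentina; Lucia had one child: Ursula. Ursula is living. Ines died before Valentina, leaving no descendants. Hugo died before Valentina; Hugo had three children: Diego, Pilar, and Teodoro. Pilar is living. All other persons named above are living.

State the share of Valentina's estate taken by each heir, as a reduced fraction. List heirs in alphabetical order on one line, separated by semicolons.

Alonso 1/3; Diego 1/6; Pilar 1/6; Teodoro 1/6; Ursula 1/6

There is no surviving spouse, so the entire estate passes to Valentina's descendants per capita at each generation.
At generation 1 (Lucia, Alonso, Hugo) there are 3 shares of (1)/3 = 1/3 each.
Living: Alonso — each takes 1/3.
Deceased: Lucia and Hugo. Their combined 2/3 is pooled and carried to generation 2.
At generation 2 (Ursula, Diego, Pilar, Teodoro) there are 4 shares of (2/3)/4 = 1/6 each.
Living: Ursula, Diego, Pilar, and Teodoro — each takes 1/6.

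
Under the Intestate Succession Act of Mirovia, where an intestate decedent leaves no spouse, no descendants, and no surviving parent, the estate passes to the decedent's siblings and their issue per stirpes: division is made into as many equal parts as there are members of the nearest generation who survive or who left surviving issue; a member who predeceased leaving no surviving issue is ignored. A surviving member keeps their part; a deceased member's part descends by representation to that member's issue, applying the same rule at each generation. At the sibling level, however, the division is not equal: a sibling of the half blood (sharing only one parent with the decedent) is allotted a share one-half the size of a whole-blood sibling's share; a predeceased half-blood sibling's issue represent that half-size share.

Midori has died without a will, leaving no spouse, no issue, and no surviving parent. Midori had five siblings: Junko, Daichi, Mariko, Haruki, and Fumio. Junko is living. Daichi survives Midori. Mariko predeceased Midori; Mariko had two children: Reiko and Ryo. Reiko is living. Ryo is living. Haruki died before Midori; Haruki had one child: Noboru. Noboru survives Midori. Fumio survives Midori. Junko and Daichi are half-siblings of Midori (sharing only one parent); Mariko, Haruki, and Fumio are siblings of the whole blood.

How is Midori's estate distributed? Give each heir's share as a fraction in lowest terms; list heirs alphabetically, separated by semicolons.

Daichi 1/8; Fumio 1/4; Junko 1/8; Noboru 1/4; Reiko 1/8; Ryo 1/8

No spouse, descendants, or parent survives, so the estate passes to Midori's siblings per stirpes.
Half-blood siblings count for one-half the weight of whole-blood siblings at the initial division.
Dividing 1 in proportion to weights (total weight 4): Junko (weight 1/2) → 1/8; Daichi (weight 1/2) → 1/8; Mariko (weight 1) → 1/4; Haruki (weight 1) → 1/4; Fumio (weight 1) → 1/4.
Junko is living and takes 1/8.
Daichi is living and takes 1/8.
Mariko predeceased; the 1/4 allotted to Mariko's branch passes to Mariko's issue by representation.
The 1/4 is divided into 2 equal shares of 1/8 among Reiko, Ryo.
Reiko is living and takes 1/8.
Ryo is living and takes 1/8.
Haruki predeceased; the 1/4 allotted to Haruki's branch passes to Haruki's issue by representation.
Noboru is the sole taker at this level and receives the full 1/4.
Fumio is living and takes 1/4.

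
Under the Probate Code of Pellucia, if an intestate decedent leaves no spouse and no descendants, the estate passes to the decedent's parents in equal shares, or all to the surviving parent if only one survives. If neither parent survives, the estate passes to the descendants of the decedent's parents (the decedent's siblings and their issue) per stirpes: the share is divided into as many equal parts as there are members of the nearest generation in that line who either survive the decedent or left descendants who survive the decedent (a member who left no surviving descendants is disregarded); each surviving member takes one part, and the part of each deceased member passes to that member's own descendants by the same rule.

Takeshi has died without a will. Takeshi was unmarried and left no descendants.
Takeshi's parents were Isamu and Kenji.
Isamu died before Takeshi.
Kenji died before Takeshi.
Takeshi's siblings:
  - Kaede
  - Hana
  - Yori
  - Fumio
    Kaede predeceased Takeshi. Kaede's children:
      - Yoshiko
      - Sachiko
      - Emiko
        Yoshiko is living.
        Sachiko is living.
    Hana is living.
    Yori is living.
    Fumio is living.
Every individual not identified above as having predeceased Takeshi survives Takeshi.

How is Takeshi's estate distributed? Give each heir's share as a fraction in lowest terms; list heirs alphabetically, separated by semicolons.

Emiko 1/12; Fumio 1/4; Hana 1/4; Sachiko 1/12; Yori 1/4; Yoshiko 1/12

Neither parent survives and there are no descendants, so the estate passes to Takeshi's siblings and their issue per stirpes.
The estate is divided into 4 equal shares of 1/4 among Kaede, Hana, Yori, Fumio.
Kaede predeceased; the 1/4 allotted to Kaede's branch passes to Kaede's issue by representation.
The 1/4 is divided into 3 equal shares of 1/12 among Yoshiko, Sachiko, Emiko.
Yoshiko is living and takes 1/12.
Sachiko is living and takes 1/12.
Emiko is living and takes 1/12.
Hana is living and takes 1/4.
Yori is living and takes 1/4.
Fumio is living and takes 1/4.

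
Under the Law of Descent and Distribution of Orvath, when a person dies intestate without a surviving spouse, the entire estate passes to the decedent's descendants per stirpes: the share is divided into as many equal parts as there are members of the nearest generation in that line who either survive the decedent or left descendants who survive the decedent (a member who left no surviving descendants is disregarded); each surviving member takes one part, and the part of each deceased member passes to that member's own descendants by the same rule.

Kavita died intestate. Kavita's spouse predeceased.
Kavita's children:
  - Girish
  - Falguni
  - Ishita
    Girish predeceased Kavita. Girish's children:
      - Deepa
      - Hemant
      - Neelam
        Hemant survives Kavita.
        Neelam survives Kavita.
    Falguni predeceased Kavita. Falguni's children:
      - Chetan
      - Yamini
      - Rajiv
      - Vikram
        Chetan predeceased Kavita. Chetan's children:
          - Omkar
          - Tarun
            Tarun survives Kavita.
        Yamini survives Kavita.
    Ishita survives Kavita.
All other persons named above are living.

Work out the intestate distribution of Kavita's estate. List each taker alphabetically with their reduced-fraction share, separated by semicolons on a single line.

Deepa 1/9; Hemant 1/9; Ishita 1/3; Neelam 1/9; Omkar 1/24; Rajiv 1/12; Tarun 1/24; Vikram 1/12; Yamini 1/12

There is no surviving spouse, so the entire estate passes to Kavita's descendants per stirpes.
The estate is divided into 3 equal shares of 1/3 among Girish, Falguni, Ishita.
Girish predeceased; the 1/3 allotted to Girish's branch passes to Girish's issue by representation.
The 1/3 is divided into 3 equal shares of 1/9 among Deepa, Hemant, Neelam.
Deepa is living and takes 1/9.
Hemant is living and takes 1/9.
Neelam is living and takes 1/9.
Falguni predeceased; the 1/3 allotted to Falguni's branch passes to Falguni's issue by representation.
The 1/3 is divided into 4 equal shares of 1/12 among Chetan, Yamini, Rajiv, Vikram.
Chetan predeceased; the 1/12 allotted to Chetan's branch passes to Chetan's issue by representation.
The 1/12 is divided into 2 equal shares of 1/24 among Omkar, Tarun.
Omkar is living and takes 1/24.
Tarun is living and takes 1/24.
Yamini is living and takes 1/12.
Rajiv is living and takes 1/12.
Vikram is living and takes 1/12.
Ishita is living and takes 1/3.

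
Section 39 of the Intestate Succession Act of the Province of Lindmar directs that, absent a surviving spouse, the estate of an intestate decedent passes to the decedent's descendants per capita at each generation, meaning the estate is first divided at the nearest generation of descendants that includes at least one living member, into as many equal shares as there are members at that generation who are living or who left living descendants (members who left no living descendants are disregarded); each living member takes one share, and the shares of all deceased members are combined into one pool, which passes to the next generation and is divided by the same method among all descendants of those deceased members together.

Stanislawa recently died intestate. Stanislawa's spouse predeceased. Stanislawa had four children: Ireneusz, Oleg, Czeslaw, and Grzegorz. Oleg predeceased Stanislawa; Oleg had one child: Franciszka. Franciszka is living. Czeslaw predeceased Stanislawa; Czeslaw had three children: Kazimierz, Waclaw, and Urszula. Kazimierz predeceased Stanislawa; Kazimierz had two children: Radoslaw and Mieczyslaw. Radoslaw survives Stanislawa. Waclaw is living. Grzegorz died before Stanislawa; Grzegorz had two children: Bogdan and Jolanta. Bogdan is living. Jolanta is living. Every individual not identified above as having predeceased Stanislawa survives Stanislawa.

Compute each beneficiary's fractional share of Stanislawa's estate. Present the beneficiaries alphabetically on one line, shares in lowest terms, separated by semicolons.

There is no surviving spouse, so the entire estate passes to Stanislawa's descendants per capita at each generation.
At generation 1 (Ireneusz, Oleg, Czeslaw, Grzegorz) there are 4 shares of (1)/4 = 1/4 each.
Living: Ireneusz — each takes 1/4.
Deceased: Oleg, Czeslaw, and Grzegorz. Their combined 3/4 is pooled and carried to generation 2.
At generation 2 (Franciszka, Kazimierz, Waclaw, Urszula, Bogdan, Jolanta) there are 6 shares of (3/4)/6 = 1/8 each.
Living: Franciszka, Waclaw, Urszula, Bogdan, and Jolanta — each takes 1/8.
Deceased: Kazimierz. That 1/8 share is carried to generation 3.
At generation 3 (Radoslaw, Mieczyslaw) there are 2 shares of (1/8)/2 = 1/16 each.
Living: Radoslaw and Mieczyslaw — each takes 1/16.

Bogdan 1/8; Franciszka 1/8; Ireneusz 1/4; Jolanta 1/8; Mieczyslaw 1/16; Radoslaw 1/16; Urszula 1/8; Waclaw 1/8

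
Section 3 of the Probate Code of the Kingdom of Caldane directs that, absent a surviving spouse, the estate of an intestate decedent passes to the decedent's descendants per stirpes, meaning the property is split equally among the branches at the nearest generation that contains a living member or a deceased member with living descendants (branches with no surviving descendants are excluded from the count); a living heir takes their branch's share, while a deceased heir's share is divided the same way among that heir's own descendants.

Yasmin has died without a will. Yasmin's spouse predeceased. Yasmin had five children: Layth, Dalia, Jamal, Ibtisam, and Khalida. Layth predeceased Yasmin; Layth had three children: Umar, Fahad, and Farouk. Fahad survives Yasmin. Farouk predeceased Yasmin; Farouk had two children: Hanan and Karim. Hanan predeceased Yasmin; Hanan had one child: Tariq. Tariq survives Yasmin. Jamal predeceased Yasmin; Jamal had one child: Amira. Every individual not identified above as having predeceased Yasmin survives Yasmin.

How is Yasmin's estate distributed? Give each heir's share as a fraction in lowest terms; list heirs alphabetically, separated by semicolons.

There is no surviving spouse, so the entire estate passes to Yasmin's descendants per stirpes.
The estate is divided into 5 equal shares of 1/5 among Layth, Dalia, Jamal, Ibtisam, Khalida.
Layth predeceased; the 1/5 allotted to Layth's branch passes to Layth's issue by representation.
The 1/5 is divided into 3 equal shares of 1/15 among Umar, Fahad, Farouk.
Umar is living and takes 1/15.
Fahad is living and takes 1/15.
Farouk predeceased; the 1/15 allotted to Farouk's branch passes to Farouk's issue by representation.
The 1/15 is divided into 2 equal shares of 1/30 among Hanan, Karim.
Hanan predeceased; the 1/30 allotted to Hanan's branch passes to Hanan's issue by representation.
Tariq is the sole taker at this level and receives the full 1/30.
Karim is living and takes 1/30.
Dalia is living and takes 1/5.
Jamal predeceased; the 1/5 allotted to Jamal's branch passes to Jamal's issue by representation.
Amira is the sole taker at this level and receives the full 1/5.
Ibtisam is living and takes 1/5.
Khalida is living and takes 1/5.

Amira 1/5; Dalia 1/5; Fahad 1/15; Ibtisam 1/5; Karim 1/30; Khalida 1/5; Tariq 1/30; Umar 1/15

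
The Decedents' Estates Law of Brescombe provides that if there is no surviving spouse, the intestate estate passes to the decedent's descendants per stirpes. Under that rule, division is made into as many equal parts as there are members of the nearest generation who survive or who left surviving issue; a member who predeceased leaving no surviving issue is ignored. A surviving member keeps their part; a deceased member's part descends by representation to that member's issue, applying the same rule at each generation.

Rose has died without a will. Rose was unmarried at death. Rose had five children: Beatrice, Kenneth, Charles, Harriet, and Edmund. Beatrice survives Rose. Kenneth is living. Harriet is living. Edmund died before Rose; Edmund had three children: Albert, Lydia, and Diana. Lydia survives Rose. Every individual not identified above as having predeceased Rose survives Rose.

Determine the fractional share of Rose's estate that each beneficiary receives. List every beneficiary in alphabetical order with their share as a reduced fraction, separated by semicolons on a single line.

Albert 1/15; Beatrice 1/5; Charles 1/5; Diana 1/15; Harriet 1/5; Kenneth 1/5; Lydia 1/15

There is no surviving spouse, so the entire estate passes to Rose's descendants per stirpes.
The estate is divided into 5 equal shares of 1/5 among Beatrice, Kenneth, Charles, Harriet, Edmund.
Beatrice is living and takes 1/5.
Kenneth is living and takes 1/5.
Charles is living and takes 1/5.
Harriet is living and takes 1/5.
Edmund predeceased; the 1/5 allotted to Edmund's branch passes to Edmund's issue by representation.
The 1/5 is divided into 3 equal shares of 1/15 among Albert, Lydia, Diana.
Albert is living and takes 1/15.
Lydia is living and takes 1/15.
Diana is living and takes 1/15.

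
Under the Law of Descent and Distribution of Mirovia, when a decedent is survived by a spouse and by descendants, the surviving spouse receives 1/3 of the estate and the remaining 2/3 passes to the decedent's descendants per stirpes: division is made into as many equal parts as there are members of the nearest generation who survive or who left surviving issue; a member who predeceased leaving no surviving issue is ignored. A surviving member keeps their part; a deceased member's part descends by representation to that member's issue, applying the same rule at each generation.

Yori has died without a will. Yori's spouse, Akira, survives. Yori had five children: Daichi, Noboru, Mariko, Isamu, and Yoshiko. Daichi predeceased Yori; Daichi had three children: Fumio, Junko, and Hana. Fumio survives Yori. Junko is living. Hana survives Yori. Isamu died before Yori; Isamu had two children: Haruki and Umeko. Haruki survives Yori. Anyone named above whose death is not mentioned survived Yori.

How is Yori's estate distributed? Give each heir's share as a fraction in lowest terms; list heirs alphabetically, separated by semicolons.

Akira, as surviving spouse, takes 1/3.
The remaining 2/3 passes to Yori's descendants per stirpes.
The 2/3 is divided into 5 equal shares of 2/15 among Daichi, Noboru, Mariko, Isamu, Yoshiko.
Daichi predeceased; the 2/15 allotted to Daichi's branch passes to Daichi's issue by representation.
The 2/15 is divided into 3 equal shares of 2/45 among Fumio, Junko, Hana.
Fumio is living and takes 2/45.
Junko is living and takes 2/45.
Hana is living and takes 2/45.
Noboru is living and takes 2/15.
Mariko is living and takes 2/15.
Isamu predeceased; the 2/15 allotted to Isamu's branch passes to Isamu's issue by representation.
The 2/15 is divided into 2 equal shares of 1/15 among Haruki, Umeko.
Haruki is living and takes 1/15.
Umeko is living and takes 1/15.
Yoshiko is living and takes 2/15.

Akira 1/3; Fumio 2/45; Hana 2/45; Haruki 1/15; Junko 2/45; Mariko 2/15; Noboru 2/15; Umeko 1/15; Yoshiko 2/15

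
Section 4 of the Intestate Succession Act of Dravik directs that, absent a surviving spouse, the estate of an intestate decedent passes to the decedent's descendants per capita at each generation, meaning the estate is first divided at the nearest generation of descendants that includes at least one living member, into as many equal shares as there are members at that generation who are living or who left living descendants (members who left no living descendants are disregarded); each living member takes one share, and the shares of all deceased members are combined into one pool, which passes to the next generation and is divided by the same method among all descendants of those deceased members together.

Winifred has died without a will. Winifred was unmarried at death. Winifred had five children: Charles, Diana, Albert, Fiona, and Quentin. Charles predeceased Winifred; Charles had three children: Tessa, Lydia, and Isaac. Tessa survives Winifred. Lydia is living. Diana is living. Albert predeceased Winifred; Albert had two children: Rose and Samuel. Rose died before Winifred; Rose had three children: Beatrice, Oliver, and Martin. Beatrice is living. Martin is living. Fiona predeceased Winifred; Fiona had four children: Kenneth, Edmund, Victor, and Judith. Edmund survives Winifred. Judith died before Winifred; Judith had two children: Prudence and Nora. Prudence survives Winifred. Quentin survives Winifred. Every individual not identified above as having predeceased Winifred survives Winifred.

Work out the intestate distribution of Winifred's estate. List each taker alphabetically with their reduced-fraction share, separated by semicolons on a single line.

There is no surviving spouse, so the entire estate passes to Winifred's descendants per capita at each generation.
At generation 1 (Charles, Diana, Albert, Fiona, Quentin) there are 5 shares of (1)/5 = 1/5 each.
Living: Diana and Quentin — each takes 1/5.
Deceased: Charles, Albert, and Fiona. Their combined 3/5 is pooled and carried to generation 2.
At generation 2 (Tessa, Lydia, Isaac, Rose, Samuel, Kenneth, Edmund, Victor, Judith) there are 9 shares of (3/5)/9 = 1/15 each.
Living: Tessa, Lydia, Isaac, Samuel, Kenneth, Edmund, and Victor — each takes 1/15.
Deceased: Rose and Judith. Their combined 2/15 is pooled and carried to generation 3.
At generation 3 (Beatrice, Oliver, Martin, Prudence, Nora) there are 5 shares of (2/15)/5 = 2/75 each.
Living: Beatrice, Oliver, Martin, Prudence, and Nora — each takes 2/75.

Beatrice 2/75; Diana 1/5; Edmund 1/15; Isaac 1/15; Kenneth 1/15; Lydia 1/15; Martin 2/75; Nora 2/75; Oliver 2/75; Prudence 2/75; Quentin 1/5; Samuel 1/15; Tessa 1/15; Victor 1/15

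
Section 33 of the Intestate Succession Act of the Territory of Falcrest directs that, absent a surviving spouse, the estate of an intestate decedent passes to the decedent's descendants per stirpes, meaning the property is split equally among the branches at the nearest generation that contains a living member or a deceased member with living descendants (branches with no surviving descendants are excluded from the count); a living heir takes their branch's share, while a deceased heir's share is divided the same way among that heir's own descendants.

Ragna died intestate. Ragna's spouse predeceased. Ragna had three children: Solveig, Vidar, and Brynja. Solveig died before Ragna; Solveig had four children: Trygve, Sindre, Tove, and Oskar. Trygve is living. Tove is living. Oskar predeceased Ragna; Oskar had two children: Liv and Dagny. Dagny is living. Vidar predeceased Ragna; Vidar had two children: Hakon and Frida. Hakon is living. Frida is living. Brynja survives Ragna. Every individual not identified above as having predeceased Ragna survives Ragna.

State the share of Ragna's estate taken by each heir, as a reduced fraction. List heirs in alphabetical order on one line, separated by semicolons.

There is no surviving spouse, so the entire estate passes to Ragna's descendants per stirpes.
The estate is divided into 3 equal shares of 1/3 among Solveig, Vidar, Brynja.
Solveig predeceased; the 1/3 allotted to Solveig's branch passes to Solveig's issue by representation.
The 1/3 is divided into 4 equal shares of 1/12 among Trygve, Sindre, Tove, Oskar.
Trygve is living and takes 1/12.
Sindre is living and takes 1/12.
Tove is living and takes 1/12.
Oskar predeceased; the 1/12 allotted to Oskar's branch passes to Oskar's issue by representation.
The 1/12 is divided into 2 equal shares of 1/24 among Liv, Dagny.
Liv is living and takes 1/24.
Dagny is living and takes 1/24.
Vidar predeceased; the 1/3 allotted to Vidar's branch passes to Vidar's issue by representation.
The 1/3 is divided into 2 equal shares of 1/6 among Hakon, Frida.
Hakon is living and takes 1/6.
Frida is living and takes 1/6.
Brynja is living and takes 1/3.

Brynja 1/3; Dagny 1/24; Frida 1/6; Hakon 1/6; Liv 1/24; Sindre 1/12; Tove 1/12; Trygve 1/12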